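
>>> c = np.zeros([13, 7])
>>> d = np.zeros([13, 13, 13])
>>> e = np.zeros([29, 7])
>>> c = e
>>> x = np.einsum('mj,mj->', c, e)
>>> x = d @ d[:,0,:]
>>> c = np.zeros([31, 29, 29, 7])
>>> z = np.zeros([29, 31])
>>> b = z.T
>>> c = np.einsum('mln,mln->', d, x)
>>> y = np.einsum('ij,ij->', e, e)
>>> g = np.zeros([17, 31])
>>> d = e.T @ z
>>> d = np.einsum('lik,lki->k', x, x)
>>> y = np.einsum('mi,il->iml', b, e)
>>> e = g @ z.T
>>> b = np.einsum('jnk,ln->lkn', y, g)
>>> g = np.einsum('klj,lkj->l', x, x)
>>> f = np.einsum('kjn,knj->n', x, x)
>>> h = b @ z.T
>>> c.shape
()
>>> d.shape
(13,)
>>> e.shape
(17, 29)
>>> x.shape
(13, 13, 13)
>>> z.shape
(29, 31)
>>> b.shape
(17, 7, 31)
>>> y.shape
(29, 31, 7)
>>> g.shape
(13,)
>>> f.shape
(13,)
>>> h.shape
(17, 7, 29)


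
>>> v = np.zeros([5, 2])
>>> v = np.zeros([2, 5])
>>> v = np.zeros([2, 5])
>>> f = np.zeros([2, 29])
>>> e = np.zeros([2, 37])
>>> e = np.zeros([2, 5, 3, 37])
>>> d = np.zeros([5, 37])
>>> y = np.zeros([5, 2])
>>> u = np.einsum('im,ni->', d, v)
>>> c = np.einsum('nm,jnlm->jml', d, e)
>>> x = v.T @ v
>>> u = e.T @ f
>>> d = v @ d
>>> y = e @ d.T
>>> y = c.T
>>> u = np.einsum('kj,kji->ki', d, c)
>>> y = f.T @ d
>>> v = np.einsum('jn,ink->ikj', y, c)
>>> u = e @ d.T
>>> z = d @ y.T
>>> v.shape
(2, 3, 29)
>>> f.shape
(2, 29)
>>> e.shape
(2, 5, 3, 37)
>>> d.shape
(2, 37)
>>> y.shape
(29, 37)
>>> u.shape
(2, 5, 3, 2)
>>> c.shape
(2, 37, 3)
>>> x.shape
(5, 5)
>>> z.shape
(2, 29)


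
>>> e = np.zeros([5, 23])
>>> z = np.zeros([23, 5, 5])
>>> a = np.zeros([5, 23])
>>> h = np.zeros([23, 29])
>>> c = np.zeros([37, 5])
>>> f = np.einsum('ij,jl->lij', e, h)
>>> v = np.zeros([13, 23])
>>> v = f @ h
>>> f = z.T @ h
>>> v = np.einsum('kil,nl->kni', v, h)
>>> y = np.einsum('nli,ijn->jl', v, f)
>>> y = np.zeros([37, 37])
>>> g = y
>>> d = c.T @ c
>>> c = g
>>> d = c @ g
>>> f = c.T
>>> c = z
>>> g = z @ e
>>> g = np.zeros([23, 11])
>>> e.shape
(5, 23)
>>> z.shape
(23, 5, 5)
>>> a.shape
(5, 23)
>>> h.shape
(23, 29)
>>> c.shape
(23, 5, 5)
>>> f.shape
(37, 37)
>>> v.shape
(29, 23, 5)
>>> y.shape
(37, 37)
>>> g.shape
(23, 11)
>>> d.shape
(37, 37)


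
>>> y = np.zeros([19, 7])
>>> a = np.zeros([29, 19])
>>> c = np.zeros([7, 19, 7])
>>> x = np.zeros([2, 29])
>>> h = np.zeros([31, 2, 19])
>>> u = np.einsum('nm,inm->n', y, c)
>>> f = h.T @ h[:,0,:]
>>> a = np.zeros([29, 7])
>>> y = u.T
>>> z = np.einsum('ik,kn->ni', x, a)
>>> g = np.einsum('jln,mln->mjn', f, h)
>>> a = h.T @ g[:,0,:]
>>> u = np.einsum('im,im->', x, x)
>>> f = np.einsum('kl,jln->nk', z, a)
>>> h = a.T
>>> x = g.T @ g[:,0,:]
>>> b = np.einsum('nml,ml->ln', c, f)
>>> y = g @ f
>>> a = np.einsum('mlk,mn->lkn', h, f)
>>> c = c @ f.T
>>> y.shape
(31, 19, 7)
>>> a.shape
(2, 19, 7)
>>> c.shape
(7, 19, 19)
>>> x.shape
(19, 19, 19)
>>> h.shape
(19, 2, 19)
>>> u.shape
()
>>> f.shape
(19, 7)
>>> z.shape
(7, 2)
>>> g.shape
(31, 19, 19)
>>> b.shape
(7, 7)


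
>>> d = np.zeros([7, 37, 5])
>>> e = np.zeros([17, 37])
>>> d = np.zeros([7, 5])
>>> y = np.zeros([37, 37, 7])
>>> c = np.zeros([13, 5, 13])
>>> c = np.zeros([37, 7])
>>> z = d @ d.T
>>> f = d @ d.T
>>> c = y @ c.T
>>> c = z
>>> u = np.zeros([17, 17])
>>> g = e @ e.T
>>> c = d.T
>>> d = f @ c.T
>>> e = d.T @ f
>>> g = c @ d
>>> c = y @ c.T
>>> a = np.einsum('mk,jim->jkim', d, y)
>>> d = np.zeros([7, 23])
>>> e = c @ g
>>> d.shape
(7, 23)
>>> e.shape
(37, 37, 5)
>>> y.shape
(37, 37, 7)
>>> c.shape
(37, 37, 5)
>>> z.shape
(7, 7)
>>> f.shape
(7, 7)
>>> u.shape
(17, 17)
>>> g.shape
(5, 5)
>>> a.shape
(37, 5, 37, 7)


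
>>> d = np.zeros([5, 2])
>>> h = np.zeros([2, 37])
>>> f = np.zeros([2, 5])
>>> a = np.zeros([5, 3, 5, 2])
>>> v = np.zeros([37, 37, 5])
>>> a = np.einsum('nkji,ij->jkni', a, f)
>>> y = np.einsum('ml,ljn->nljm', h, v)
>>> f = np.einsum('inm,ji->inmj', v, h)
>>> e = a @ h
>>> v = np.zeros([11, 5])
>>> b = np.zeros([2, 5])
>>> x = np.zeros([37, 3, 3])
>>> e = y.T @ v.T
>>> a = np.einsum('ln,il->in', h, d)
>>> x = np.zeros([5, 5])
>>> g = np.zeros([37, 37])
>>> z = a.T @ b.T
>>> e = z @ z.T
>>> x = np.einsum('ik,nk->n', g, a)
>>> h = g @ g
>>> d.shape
(5, 2)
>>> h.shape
(37, 37)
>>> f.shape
(37, 37, 5, 2)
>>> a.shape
(5, 37)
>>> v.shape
(11, 5)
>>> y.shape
(5, 37, 37, 2)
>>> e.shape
(37, 37)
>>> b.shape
(2, 5)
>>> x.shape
(5,)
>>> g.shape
(37, 37)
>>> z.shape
(37, 2)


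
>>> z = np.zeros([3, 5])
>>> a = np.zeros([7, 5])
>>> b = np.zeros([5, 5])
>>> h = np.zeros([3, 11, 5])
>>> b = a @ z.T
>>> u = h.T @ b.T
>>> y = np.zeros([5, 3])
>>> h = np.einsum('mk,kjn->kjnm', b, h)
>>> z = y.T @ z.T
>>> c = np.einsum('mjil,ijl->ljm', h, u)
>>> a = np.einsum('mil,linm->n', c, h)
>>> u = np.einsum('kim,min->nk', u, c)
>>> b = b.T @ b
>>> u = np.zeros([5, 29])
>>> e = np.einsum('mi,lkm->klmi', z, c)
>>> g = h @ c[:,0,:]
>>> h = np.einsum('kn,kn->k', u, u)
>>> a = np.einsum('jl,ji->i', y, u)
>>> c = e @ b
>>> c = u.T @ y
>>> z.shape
(3, 3)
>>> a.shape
(29,)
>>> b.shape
(3, 3)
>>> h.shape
(5,)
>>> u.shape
(5, 29)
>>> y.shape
(5, 3)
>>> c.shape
(29, 3)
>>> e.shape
(11, 7, 3, 3)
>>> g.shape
(3, 11, 5, 3)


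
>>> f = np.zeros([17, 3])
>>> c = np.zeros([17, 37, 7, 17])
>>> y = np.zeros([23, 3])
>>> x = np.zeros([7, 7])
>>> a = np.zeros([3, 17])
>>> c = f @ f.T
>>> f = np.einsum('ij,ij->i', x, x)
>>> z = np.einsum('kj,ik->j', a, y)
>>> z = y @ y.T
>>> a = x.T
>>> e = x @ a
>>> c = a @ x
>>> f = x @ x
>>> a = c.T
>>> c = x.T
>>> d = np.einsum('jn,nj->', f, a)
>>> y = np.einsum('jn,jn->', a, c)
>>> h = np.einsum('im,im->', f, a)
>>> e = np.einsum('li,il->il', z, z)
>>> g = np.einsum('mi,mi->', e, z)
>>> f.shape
(7, 7)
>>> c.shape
(7, 7)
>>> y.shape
()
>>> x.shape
(7, 7)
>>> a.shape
(7, 7)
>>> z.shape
(23, 23)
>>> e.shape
(23, 23)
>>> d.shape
()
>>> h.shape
()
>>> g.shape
()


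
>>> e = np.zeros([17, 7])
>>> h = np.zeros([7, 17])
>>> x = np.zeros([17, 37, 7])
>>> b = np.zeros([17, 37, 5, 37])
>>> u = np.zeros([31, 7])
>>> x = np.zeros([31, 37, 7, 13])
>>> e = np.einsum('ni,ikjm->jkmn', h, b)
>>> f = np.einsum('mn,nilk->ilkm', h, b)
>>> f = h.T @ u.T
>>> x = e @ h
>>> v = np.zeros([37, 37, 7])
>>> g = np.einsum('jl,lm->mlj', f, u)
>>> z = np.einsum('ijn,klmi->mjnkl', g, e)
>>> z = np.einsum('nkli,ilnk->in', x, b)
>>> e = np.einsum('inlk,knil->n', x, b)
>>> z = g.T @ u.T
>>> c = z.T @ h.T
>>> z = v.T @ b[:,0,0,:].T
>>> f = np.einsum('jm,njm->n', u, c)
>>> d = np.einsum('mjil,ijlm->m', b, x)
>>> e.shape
(37,)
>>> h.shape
(7, 17)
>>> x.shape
(5, 37, 37, 17)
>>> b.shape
(17, 37, 5, 37)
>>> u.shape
(31, 7)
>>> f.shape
(31,)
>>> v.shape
(37, 37, 7)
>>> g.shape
(7, 31, 17)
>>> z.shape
(7, 37, 17)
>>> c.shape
(31, 31, 7)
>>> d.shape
(17,)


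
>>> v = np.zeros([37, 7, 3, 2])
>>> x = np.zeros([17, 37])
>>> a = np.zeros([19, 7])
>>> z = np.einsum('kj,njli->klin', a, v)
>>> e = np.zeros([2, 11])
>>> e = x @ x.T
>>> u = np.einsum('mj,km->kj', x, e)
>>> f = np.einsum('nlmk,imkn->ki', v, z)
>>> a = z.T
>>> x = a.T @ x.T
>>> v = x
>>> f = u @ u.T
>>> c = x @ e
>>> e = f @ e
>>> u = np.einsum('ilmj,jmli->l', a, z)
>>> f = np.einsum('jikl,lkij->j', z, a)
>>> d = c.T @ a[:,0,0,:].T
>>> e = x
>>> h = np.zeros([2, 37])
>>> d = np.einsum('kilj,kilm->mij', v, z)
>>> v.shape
(19, 3, 2, 17)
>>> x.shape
(19, 3, 2, 17)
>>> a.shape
(37, 2, 3, 19)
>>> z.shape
(19, 3, 2, 37)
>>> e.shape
(19, 3, 2, 17)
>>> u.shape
(2,)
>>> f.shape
(19,)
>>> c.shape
(19, 3, 2, 17)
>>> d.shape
(37, 3, 17)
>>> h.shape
(2, 37)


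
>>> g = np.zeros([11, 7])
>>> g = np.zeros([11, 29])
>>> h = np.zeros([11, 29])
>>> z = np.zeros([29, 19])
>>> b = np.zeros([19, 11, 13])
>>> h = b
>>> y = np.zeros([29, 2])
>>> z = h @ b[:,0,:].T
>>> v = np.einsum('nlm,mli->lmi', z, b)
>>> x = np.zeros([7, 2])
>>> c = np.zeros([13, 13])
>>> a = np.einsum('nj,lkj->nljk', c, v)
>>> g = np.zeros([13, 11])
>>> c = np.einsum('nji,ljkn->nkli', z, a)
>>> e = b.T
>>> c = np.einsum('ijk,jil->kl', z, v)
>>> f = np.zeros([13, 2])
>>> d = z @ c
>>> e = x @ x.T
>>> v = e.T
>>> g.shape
(13, 11)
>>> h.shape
(19, 11, 13)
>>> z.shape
(19, 11, 19)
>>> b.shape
(19, 11, 13)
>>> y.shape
(29, 2)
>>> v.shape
(7, 7)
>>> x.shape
(7, 2)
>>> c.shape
(19, 13)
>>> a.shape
(13, 11, 13, 19)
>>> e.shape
(7, 7)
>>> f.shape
(13, 2)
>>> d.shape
(19, 11, 13)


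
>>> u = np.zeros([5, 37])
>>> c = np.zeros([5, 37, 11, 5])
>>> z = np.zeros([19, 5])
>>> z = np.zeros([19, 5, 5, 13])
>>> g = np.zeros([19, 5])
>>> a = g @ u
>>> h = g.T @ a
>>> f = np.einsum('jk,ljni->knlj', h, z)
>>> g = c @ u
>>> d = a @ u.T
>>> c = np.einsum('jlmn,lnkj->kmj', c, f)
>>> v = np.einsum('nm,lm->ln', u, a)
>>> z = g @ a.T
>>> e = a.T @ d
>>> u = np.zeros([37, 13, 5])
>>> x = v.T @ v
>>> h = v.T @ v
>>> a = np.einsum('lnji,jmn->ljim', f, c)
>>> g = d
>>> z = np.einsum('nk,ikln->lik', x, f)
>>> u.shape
(37, 13, 5)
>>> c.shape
(19, 11, 5)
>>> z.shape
(19, 37, 5)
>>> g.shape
(19, 5)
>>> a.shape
(37, 19, 5, 11)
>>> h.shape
(5, 5)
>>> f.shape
(37, 5, 19, 5)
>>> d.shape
(19, 5)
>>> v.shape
(19, 5)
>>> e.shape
(37, 5)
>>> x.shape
(5, 5)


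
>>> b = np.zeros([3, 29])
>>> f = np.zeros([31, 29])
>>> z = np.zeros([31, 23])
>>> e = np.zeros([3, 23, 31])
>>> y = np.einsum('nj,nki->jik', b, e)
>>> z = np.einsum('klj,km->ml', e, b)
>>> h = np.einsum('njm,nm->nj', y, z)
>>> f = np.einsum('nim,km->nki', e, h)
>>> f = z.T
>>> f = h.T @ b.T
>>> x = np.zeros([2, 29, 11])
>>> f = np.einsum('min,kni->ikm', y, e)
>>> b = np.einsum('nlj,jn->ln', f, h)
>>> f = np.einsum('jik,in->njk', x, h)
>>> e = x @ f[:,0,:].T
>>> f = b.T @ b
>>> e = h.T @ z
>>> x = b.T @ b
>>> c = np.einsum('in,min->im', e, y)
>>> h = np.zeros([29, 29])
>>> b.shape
(3, 31)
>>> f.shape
(31, 31)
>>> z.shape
(29, 23)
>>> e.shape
(31, 23)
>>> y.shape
(29, 31, 23)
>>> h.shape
(29, 29)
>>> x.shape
(31, 31)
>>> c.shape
(31, 29)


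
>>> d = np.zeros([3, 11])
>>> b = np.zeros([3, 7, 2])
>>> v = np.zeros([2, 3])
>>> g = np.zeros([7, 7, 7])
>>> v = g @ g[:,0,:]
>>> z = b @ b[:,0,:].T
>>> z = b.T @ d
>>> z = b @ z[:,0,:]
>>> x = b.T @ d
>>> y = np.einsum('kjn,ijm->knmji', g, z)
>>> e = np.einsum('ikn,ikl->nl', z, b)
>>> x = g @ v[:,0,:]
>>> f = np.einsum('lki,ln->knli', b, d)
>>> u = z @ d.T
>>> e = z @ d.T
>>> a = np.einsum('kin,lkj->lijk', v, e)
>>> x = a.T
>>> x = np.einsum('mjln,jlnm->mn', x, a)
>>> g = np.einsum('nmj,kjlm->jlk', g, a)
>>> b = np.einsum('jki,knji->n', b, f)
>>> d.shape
(3, 11)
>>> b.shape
(11,)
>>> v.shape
(7, 7, 7)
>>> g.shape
(7, 3, 3)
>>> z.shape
(3, 7, 11)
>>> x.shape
(7, 3)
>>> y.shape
(7, 7, 11, 7, 3)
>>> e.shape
(3, 7, 3)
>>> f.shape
(7, 11, 3, 2)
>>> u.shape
(3, 7, 3)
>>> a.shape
(3, 7, 3, 7)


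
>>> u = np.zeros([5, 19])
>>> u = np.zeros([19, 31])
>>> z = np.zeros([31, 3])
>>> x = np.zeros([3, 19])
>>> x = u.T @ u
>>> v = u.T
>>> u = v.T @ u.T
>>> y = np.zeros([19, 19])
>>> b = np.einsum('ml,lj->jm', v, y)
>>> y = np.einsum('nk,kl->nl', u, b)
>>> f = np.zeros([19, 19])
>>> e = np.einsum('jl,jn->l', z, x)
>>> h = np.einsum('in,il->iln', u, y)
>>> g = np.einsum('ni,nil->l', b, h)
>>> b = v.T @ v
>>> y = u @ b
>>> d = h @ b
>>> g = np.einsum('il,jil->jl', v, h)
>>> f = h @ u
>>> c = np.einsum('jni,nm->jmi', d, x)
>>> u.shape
(19, 19)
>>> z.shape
(31, 3)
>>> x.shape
(31, 31)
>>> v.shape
(31, 19)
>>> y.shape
(19, 19)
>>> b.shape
(19, 19)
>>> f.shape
(19, 31, 19)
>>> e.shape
(3,)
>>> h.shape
(19, 31, 19)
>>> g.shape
(19, 19)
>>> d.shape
(19, 31, 19)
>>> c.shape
(19, 31, 19)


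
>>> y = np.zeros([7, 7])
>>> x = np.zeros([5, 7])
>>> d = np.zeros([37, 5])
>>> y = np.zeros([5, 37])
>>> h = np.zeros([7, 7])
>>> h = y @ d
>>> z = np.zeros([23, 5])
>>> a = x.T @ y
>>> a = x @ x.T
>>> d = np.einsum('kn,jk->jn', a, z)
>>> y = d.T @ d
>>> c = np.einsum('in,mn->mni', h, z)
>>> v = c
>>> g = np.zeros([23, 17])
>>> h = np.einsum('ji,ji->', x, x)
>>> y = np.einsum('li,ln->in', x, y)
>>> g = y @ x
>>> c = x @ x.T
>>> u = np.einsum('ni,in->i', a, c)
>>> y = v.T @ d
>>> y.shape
(5, 5, 5)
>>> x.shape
(5, 7)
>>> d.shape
(23, 5)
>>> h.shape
()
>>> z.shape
(23, 5)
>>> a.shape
(5, 5)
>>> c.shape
(5, 5)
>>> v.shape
(23, 5, 5)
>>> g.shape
(7, 7)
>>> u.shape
(5,)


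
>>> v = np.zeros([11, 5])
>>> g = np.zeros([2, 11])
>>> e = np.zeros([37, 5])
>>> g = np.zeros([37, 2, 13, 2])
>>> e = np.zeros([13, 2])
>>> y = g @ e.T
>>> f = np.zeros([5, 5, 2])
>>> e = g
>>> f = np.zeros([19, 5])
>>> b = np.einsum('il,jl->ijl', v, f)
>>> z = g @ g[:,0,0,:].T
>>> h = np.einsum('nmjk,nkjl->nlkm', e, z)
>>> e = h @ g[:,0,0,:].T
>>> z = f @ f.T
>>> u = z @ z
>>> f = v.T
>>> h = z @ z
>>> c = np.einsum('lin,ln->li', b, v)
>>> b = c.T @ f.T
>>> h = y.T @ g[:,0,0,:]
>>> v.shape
(11, 5)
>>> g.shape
(37, 2, 13, 2)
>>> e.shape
(37, 37, 2, 37)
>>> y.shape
(37, 2, 13, 13)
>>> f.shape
(5, 11)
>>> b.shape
(19, 5)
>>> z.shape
(19, 19)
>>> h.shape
(13, 13, 2, 2)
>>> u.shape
(19, 19)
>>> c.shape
(11, 19)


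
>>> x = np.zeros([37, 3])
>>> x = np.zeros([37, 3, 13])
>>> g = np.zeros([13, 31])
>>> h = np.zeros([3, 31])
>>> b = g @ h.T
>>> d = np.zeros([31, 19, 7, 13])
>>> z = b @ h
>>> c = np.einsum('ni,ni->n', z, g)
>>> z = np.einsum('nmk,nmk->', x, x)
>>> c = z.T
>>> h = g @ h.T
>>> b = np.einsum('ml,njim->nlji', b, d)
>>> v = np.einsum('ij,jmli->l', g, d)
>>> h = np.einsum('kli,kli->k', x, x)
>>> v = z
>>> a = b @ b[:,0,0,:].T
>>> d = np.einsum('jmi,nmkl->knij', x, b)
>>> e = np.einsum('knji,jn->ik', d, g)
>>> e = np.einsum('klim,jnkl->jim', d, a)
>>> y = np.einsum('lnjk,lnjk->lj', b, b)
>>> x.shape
(37, 3, 13)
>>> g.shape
(13, 31)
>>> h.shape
(37,)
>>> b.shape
(31, 3, 19, 7)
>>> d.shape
(19, 31, 13, 37)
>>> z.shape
()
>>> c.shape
()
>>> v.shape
()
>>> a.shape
(31, 3, 19, 31)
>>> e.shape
(31, 13, 37)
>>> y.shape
(31, 19)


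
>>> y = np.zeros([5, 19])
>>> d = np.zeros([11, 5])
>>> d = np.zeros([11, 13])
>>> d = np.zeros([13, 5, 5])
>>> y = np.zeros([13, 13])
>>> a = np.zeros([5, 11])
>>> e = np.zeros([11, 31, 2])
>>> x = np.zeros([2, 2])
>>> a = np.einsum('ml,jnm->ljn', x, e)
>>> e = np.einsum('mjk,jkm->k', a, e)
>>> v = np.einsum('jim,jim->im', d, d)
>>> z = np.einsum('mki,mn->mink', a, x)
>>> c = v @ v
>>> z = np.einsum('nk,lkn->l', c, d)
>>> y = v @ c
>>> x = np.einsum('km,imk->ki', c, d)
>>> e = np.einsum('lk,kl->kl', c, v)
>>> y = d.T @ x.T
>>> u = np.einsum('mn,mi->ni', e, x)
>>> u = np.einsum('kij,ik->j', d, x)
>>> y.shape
(5, 5, 5)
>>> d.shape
(13, 5, 5)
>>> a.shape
(2, 11, 31)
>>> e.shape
(5, 5)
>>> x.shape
(5, 13)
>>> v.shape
(5, 5)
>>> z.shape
(13,)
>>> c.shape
(5, 5)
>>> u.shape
(5,)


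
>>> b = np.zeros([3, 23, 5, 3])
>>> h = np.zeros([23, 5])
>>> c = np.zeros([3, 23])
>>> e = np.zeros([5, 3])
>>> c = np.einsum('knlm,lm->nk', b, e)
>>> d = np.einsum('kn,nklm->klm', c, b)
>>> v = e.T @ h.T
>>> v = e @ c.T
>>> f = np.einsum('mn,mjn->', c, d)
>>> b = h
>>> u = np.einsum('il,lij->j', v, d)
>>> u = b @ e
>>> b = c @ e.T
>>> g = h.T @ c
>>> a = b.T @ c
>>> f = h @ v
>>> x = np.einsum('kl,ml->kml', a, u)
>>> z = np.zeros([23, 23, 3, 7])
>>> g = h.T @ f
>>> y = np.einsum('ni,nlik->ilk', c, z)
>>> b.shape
(23, 5)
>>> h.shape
(23, 5)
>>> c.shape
(23, 3)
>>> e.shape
(5, 3)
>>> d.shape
(23, 5, 3)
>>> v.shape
(5, 23)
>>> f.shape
(23, 23)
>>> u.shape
(23, 3)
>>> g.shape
(5, 23)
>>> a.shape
(5, 3)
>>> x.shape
(5, 23, 3)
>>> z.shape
(23, 23, 3, 7)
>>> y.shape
(3, 23, 7)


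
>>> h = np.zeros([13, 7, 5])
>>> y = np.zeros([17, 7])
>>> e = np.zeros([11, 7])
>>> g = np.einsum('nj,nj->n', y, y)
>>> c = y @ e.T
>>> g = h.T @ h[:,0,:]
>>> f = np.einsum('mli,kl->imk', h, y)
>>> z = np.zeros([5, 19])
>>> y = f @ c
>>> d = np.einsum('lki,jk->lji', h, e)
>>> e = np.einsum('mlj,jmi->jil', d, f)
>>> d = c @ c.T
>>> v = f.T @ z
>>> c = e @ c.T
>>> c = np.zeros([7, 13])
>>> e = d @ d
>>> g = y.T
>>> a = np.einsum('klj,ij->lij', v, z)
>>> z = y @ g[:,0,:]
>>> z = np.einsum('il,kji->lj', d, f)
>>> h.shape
(13, 7, 5)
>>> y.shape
(5, 13, 11)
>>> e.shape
(17, 17)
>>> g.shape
(11, 13, 5)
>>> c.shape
(7, 13)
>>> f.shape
(5, 13, 17)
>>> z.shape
(17, 13)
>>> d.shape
(17, 17)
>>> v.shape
(17, 13, 19)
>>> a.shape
(13, 5, 19)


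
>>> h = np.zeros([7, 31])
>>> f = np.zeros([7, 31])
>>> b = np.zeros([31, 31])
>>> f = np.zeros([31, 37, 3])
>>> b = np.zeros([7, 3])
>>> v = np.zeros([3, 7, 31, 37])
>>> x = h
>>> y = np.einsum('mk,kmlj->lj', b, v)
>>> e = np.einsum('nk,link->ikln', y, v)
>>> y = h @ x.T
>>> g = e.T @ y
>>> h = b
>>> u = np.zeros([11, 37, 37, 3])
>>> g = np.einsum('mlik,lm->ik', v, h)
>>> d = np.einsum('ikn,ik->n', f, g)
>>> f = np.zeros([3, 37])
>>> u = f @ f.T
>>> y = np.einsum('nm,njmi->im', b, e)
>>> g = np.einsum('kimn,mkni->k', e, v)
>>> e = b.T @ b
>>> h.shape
(7, 3)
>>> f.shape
(3, 37)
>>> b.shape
(7, 3)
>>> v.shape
(3, 7, 31, 37)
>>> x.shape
(7, 31)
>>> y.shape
(31, 3)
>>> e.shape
(3, 3)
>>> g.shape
(7,)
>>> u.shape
(3, 3)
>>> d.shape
(3,)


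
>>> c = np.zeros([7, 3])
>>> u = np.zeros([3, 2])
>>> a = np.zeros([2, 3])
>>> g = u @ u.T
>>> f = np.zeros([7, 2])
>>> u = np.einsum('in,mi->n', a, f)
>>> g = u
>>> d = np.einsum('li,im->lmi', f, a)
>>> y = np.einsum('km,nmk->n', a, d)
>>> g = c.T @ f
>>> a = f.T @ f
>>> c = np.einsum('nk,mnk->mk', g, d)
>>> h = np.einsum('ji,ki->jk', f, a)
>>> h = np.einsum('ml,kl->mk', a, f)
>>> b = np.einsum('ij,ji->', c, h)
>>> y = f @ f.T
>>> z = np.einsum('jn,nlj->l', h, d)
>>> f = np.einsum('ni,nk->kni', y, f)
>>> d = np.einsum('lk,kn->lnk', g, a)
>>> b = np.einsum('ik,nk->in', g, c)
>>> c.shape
(7, 2)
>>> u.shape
(3,)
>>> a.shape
(2, 2)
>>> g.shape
(3, 2)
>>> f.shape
(2, 7, 7)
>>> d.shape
(3, 2, 2)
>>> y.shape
(7, 7)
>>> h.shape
(2, 7)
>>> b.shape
(3, 7)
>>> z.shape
(3,)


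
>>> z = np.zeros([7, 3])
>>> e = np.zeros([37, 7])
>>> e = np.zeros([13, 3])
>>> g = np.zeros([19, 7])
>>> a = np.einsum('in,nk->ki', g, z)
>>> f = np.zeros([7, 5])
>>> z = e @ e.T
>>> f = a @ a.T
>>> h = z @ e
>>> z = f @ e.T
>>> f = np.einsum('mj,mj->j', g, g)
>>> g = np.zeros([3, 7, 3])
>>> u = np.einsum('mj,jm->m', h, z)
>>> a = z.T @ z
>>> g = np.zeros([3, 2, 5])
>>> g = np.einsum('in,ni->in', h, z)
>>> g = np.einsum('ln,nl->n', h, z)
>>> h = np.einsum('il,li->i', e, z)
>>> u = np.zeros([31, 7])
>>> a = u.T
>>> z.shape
(3, 13)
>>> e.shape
(13, 3)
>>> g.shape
(3,)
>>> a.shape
(7, 31)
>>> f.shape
(7,)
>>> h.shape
(13,)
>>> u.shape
(31, 7)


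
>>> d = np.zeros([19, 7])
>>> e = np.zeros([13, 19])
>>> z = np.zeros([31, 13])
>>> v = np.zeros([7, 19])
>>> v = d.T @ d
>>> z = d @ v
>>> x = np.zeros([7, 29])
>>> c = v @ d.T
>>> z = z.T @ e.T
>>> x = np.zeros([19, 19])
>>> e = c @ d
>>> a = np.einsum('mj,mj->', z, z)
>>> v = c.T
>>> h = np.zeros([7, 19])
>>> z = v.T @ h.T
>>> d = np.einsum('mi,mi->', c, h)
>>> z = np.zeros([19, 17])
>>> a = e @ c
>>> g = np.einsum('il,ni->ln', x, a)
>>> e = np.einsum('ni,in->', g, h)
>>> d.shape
()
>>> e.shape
()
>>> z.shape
(19, 17)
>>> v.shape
(19, 7)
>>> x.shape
(19, 19)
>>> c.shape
(7, 19)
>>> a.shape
(7, 19)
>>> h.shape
(7, 19)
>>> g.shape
(19, 7)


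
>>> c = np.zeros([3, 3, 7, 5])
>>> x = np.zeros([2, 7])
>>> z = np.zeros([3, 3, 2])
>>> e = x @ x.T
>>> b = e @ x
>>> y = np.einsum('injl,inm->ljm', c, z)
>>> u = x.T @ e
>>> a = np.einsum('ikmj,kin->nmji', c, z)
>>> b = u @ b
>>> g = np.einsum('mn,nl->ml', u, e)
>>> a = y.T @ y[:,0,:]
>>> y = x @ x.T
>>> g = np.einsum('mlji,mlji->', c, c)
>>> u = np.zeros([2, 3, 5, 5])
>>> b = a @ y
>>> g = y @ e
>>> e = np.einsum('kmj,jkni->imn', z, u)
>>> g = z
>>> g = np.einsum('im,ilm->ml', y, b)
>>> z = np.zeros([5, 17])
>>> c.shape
(3, 3, 7, 5)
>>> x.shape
(2, 7)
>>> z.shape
(5, 17)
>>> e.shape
(5, 3, 5)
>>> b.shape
(2, 7, 2)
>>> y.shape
(2, 2)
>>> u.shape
(2, 3, 5, 5)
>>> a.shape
(2, 7, 2)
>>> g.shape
(2, 7)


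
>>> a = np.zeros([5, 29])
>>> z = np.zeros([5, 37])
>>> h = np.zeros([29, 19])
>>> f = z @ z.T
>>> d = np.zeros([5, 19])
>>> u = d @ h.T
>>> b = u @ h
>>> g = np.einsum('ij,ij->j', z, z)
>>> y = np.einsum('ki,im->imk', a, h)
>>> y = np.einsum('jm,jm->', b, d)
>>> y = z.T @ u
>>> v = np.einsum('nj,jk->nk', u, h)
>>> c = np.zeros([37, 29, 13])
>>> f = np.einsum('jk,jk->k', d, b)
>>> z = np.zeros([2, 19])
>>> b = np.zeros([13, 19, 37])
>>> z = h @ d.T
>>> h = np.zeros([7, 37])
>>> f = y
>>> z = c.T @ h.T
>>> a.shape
(5, 29)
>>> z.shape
(13, 29, 7)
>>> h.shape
(7, 37)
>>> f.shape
(37, 29)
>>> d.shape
(5, 19)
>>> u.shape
(5, 29)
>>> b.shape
(13, 19, 37)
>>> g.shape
(37,)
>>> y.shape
(37, 29)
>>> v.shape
(5, 19)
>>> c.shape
(37, 29, 13)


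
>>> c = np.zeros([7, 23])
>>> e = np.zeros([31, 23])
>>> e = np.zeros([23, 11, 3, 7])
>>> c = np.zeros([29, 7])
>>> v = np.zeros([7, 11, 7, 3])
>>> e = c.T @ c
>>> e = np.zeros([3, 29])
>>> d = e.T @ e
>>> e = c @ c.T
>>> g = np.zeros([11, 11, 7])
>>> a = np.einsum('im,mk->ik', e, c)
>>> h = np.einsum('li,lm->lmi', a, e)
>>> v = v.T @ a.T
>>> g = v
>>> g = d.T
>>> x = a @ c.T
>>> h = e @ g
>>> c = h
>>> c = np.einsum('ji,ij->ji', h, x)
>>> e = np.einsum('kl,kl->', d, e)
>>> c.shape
(29, 29)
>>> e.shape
()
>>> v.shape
(3, 7, 11, 29)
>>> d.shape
(29, 29)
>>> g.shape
(29, 29)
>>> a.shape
(29, 7)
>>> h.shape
(29, 29)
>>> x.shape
(29, 29)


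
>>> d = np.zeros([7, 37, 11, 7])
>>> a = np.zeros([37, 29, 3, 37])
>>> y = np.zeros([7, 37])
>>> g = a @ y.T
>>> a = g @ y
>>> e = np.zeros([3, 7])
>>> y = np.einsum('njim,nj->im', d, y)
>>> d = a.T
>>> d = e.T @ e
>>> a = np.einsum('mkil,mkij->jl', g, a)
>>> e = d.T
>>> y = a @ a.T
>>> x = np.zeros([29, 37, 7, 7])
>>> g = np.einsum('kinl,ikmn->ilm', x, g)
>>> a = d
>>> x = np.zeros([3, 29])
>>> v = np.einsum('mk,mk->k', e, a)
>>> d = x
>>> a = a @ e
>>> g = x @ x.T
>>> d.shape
(3, 29)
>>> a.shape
(7, 7)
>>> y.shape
(37, 37)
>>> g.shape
(3, 3)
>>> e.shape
(7, 7)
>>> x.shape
(3, 29)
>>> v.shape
(7,)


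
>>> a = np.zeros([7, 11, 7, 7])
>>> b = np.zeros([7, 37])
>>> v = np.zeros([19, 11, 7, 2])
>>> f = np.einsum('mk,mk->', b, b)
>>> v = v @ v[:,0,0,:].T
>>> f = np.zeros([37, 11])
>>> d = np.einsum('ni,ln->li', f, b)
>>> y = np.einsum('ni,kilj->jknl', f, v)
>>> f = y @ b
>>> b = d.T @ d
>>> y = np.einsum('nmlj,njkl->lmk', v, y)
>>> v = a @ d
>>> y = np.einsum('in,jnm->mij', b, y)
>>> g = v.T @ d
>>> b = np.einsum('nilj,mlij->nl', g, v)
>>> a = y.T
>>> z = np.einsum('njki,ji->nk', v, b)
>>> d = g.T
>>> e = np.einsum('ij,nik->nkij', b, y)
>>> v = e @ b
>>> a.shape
(7, 11, 37)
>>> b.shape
(11, 11)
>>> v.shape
(37, 7, 11, 11)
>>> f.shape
(19, 19, 37, 37)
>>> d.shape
(11, 11, 7, 11)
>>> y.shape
(37, 11, 7)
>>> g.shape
(11, 7, 11, 11)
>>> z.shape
(7, 7)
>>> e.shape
(37, 7, 11, 11)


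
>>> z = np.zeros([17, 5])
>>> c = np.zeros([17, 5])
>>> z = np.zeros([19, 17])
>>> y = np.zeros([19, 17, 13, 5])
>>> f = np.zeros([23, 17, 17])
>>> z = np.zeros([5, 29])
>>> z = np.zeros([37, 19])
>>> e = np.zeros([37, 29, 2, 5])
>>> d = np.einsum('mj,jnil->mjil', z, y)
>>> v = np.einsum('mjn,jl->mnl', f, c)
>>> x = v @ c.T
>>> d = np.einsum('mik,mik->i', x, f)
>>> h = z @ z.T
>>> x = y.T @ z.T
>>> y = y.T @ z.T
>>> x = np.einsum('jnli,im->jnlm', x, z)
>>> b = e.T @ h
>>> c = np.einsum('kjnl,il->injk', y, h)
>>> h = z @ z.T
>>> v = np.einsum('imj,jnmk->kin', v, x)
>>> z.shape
(37, 19)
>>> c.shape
(37, 17, 13, 5)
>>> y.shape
(5, 13, 17, 37)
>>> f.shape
(23, 17, 17)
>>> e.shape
(37, 29, 2, 5)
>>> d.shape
(17,)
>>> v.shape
(19, 23, 13)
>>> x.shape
(5, 13, 17, 19)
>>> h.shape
(37, 37)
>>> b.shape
(5, 2, 29, 37)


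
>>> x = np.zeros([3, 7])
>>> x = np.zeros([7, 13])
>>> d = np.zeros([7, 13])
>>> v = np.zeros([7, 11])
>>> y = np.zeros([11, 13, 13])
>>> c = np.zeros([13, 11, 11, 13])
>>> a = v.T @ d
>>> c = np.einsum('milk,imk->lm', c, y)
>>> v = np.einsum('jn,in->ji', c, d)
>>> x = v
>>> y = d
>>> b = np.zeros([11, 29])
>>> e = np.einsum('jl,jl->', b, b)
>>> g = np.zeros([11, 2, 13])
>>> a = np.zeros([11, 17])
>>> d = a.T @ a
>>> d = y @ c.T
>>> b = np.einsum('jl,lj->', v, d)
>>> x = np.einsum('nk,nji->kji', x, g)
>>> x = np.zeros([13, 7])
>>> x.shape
(13, 7)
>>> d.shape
(7, 11)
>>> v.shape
(11, 7)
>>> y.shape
(7, 13)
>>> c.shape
(11, 13)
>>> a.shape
(11, 17)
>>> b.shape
()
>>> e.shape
()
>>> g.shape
(11, 2, 13)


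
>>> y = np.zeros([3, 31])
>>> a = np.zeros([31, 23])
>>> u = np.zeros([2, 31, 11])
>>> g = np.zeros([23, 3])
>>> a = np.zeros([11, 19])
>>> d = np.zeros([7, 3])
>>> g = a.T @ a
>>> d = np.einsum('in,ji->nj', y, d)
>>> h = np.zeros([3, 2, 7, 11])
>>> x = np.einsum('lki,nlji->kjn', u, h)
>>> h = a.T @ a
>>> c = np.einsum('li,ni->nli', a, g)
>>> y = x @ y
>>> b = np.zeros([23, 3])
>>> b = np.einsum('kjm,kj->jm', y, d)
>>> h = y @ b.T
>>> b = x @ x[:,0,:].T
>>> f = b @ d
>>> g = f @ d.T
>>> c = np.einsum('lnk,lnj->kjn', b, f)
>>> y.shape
(31, 7, 31)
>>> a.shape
(11, 19)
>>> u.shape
(2, 31, 11)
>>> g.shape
(31, 7, 31)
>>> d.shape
(31, 7)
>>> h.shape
(31, 7, 7)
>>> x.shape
(31, 7, 3)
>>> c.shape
(31, 7, 7)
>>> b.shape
(31, 7, 31)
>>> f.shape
(31, 7, 7)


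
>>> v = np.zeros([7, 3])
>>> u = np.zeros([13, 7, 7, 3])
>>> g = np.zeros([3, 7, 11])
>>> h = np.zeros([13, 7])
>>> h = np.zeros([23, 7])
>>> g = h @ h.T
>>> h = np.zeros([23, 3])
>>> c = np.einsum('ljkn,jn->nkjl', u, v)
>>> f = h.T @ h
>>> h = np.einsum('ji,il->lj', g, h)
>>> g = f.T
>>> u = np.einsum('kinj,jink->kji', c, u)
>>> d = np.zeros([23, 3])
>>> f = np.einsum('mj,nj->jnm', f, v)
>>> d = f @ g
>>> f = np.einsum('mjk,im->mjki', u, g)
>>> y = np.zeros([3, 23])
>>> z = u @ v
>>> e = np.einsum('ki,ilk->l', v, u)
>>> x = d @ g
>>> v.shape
(7, 3)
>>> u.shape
(3, 13, 7)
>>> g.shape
(3, 3)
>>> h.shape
(3, 23)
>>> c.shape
(3, 7, 7, 13)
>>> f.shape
(3, 13, 7, 3)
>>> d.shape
(3, 7, 3)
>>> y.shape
(3, 23)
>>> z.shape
(3, 13, 3)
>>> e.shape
(13,)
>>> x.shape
(3, 7, 3)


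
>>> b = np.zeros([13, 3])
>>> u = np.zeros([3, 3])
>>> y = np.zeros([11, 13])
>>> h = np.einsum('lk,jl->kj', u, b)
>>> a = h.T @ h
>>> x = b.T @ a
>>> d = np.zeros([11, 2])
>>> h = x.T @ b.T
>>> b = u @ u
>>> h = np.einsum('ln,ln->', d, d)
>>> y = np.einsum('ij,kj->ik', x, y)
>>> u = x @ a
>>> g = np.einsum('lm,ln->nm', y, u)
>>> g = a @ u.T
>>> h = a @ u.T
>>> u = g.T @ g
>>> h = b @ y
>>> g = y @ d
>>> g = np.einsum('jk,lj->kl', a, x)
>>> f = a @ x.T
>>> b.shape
(3, 3)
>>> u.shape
(3, 3)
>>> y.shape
(3, 11)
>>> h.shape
(3, 11)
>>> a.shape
(13, 13)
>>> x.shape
(3, 13)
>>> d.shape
(11, 2)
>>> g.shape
(13, 3)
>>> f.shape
(13, 3)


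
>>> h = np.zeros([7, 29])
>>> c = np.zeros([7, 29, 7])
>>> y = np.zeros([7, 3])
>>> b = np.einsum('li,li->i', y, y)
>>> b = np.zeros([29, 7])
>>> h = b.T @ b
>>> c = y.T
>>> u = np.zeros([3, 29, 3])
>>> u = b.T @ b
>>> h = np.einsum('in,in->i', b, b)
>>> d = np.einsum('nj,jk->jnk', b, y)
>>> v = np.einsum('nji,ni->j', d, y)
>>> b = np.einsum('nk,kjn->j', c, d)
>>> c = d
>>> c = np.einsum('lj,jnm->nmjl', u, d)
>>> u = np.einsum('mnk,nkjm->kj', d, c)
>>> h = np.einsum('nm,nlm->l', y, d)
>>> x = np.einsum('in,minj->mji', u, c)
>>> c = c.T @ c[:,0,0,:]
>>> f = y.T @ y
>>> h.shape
(29,)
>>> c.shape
(7, 7, 3, 7)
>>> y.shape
(7, 3)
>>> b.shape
(29,)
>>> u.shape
(3, 7)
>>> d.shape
(7, 29, 3)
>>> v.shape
(29,)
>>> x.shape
(29, 7, 3)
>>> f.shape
(3, 3)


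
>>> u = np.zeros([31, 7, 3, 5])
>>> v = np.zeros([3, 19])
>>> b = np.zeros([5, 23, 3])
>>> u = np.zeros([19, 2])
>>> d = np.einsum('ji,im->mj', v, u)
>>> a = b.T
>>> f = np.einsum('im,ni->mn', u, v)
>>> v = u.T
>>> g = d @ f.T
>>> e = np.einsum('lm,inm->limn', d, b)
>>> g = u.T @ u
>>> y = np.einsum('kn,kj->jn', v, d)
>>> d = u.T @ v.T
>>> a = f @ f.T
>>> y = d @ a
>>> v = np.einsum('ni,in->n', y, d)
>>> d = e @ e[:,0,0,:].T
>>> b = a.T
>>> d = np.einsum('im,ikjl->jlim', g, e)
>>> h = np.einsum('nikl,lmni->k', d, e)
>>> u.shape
(19, 2)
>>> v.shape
(2,)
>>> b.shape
(2, 2)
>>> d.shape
(3, 23, 2, 2)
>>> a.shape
(2, 2)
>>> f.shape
(2, 3)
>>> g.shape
(2, 2)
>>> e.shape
(2, 5, 3, 23)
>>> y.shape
(2, 2)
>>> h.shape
(2,)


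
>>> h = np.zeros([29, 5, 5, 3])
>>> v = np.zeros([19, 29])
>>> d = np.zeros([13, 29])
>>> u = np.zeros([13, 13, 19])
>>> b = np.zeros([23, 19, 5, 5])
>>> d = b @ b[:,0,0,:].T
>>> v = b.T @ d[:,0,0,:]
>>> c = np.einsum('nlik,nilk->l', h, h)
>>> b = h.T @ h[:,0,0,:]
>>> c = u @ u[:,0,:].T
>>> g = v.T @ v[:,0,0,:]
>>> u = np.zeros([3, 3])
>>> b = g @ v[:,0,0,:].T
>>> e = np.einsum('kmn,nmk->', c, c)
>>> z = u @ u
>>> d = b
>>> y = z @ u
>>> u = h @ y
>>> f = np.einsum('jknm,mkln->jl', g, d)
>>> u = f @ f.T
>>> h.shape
(29, 5, 5, 3)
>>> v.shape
(5, 5, 19, 23)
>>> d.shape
(23, 19, 5, 5)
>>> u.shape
(23, 23)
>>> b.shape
(23, 19, 5, 5)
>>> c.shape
(13, 13, 13)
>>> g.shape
(23, 19, 5, 23)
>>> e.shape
()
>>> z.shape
(3, 3)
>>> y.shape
(3, 3)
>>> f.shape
(23, 5)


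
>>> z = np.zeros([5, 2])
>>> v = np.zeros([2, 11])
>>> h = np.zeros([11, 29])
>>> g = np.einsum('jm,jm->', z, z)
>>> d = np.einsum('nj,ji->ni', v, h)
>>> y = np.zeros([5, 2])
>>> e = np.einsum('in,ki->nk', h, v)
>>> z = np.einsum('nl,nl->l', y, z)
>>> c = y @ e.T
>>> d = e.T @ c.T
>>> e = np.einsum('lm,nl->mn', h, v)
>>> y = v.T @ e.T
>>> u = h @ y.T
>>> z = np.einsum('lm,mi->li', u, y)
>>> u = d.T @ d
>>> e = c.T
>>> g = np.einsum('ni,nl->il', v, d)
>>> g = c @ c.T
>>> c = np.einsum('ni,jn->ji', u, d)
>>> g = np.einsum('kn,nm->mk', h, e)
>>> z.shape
(11, 29)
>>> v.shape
(2, 11)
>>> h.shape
(11, 29)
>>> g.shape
(5, 11)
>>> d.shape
(2, 5)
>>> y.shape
(11, 29)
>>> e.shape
(29, 5)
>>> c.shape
(2, 5)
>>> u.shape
(5, 5)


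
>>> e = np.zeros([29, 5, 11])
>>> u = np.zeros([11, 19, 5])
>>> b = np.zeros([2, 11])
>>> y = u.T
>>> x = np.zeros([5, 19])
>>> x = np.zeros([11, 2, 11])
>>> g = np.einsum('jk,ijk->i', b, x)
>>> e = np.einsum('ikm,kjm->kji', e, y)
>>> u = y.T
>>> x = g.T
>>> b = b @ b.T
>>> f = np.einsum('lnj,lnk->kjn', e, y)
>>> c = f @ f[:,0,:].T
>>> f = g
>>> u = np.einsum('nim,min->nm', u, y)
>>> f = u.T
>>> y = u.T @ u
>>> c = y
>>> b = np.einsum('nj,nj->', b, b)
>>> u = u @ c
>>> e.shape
(5, 19, 29)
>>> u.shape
(11, 5)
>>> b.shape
()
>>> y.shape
(5, 5)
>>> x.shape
(11,)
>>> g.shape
(11,)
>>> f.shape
(5, 11)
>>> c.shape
(5, 5)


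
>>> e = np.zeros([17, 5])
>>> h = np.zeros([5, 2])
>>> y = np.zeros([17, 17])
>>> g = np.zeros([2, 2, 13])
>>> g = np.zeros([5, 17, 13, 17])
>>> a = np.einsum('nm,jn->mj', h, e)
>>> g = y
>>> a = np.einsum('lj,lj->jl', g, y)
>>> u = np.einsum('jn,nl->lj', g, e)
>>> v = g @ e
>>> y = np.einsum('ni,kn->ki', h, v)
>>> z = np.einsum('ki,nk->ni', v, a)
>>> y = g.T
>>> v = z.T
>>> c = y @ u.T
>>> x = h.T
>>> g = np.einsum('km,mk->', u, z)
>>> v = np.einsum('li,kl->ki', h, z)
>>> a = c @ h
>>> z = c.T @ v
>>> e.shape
(17, 5)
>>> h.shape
(5, 2)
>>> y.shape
(17, 17)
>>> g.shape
()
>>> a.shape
(17, 2)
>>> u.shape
(5, 17)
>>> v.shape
(17, 2)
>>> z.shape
(5, 2)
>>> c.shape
(17, 5)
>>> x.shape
(2, 5)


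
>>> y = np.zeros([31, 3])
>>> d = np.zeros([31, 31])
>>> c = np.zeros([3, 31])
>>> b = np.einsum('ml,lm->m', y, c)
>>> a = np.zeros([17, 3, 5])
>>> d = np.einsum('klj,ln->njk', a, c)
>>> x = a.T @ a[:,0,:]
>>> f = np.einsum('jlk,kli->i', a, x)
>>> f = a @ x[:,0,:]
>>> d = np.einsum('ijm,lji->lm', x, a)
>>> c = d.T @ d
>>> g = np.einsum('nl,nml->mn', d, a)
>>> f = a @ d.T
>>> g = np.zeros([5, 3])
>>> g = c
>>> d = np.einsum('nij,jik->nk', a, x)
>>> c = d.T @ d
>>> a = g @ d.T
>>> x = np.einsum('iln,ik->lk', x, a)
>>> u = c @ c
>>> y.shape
(31, 3)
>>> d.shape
(17, 5)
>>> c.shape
(5, 5)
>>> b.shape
(31,)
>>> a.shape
(5, 17)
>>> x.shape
(3, 17)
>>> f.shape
(17, 3, 17)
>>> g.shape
(5, 5)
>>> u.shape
(5, 5)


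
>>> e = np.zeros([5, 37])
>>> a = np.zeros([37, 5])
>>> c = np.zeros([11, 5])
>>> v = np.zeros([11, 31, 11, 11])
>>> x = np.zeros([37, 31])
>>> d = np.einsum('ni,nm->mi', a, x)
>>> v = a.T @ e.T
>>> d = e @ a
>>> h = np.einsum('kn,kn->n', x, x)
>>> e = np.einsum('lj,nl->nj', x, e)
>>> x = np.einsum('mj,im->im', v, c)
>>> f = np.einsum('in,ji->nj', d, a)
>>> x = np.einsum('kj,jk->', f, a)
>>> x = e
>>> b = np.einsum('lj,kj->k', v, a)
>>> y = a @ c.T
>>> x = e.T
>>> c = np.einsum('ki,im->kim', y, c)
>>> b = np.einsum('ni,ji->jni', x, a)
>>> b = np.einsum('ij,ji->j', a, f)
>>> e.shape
(5, 31)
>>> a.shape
(37, 5)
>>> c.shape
(37, 11, 5)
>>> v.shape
(5, 5)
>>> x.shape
(31, 5)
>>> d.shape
(5, 5)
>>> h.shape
(31,)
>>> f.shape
(5, 37)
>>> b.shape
(5,)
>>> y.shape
(37, 11)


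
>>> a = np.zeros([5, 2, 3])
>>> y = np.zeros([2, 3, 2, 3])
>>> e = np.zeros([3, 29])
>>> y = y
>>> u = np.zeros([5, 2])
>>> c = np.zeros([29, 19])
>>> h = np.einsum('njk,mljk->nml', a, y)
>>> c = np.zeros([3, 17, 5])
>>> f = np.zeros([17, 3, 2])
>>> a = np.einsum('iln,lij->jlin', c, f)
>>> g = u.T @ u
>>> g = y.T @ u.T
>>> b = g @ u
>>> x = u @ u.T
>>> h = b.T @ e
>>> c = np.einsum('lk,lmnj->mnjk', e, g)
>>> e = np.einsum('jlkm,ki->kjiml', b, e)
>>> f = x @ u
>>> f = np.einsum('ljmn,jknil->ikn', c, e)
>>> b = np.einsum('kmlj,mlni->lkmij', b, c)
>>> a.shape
(2, 17, 3, 5)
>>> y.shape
(2, 3, 2, 3)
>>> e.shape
(3, 3, 29, 2, 2)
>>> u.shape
(5, 2)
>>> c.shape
(2, 3, 5, 29)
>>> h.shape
(2, 3, 2, 29)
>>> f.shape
(2, 3, 29)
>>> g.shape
(3, 2, 3, 5)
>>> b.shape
(3, 3, 2, 29, 2)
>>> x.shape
(5, 5)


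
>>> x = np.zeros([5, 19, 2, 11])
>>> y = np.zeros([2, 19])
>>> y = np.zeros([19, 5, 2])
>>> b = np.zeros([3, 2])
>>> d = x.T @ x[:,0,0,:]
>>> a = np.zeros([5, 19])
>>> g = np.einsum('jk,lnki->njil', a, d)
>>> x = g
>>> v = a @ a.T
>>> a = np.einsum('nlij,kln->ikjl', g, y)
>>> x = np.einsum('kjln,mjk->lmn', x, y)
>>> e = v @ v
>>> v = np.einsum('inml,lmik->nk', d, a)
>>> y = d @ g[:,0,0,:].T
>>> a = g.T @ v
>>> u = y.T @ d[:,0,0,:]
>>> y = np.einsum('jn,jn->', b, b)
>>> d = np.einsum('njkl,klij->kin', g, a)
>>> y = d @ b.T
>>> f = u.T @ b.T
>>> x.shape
(11, 19, 11)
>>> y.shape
(11, 5, 3)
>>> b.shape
(3, 2)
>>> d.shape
(11, 5, 2)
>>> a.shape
(11, 11, 5, 5)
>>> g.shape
(2, 5, 11, 11)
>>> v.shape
(2, 5)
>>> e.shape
(5, 5)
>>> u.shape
(2, 19, 2, 11)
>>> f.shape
(11, 2, 19, 3)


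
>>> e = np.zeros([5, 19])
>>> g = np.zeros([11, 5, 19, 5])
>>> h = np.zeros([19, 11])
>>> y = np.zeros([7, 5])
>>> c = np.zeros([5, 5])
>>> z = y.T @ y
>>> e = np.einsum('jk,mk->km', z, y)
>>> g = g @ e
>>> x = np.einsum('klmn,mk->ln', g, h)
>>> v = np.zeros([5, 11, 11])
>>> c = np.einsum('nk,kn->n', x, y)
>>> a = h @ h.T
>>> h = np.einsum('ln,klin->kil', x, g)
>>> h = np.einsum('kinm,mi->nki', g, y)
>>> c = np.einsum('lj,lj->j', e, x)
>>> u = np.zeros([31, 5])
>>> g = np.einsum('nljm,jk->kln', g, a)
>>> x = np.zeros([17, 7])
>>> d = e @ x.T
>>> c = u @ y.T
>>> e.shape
(5, 7)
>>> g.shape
(19, 5, 11)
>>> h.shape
(19, 11, 5)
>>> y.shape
(7, 5)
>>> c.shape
(31, 7)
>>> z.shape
(5, 5)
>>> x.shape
(17, 7)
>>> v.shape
(5, 11, 11)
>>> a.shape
(19, 19)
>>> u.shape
(31, 5)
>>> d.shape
(5, 17)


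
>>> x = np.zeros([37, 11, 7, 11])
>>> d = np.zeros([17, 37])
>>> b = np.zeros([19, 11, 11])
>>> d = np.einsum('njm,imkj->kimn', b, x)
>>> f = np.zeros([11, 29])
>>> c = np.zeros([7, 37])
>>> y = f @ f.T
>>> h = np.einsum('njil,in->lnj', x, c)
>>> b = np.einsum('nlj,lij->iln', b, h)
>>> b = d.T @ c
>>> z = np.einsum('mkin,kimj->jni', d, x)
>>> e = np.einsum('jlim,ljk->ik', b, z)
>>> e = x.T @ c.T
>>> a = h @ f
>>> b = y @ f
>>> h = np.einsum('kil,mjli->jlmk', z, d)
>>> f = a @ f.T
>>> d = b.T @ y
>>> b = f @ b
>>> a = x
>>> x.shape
(37, 11, 7, 11)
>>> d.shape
(29, 11)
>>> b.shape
(11, 37, 29)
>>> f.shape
(11, 37, 11)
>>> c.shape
(7, 37)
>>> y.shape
(11, 11)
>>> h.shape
(37, 11, 7, 11)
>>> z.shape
(11, 19, 11)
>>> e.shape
(11, 7, 11, 7)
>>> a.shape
(37, 11, 7, 11)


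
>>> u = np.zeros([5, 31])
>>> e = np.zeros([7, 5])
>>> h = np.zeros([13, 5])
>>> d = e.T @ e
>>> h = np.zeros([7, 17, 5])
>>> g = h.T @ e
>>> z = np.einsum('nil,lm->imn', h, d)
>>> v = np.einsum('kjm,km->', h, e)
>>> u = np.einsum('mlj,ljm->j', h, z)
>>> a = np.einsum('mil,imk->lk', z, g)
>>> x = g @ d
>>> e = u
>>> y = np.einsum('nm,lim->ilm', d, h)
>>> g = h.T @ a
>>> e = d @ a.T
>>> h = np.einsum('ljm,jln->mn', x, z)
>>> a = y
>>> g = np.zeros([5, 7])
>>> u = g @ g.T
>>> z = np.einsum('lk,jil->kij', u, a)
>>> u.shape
(5, 5)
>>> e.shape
(5, 7)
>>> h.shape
(5, 7)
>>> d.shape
(5, 5)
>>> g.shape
(5, 7)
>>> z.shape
(5, 7, 17)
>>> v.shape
()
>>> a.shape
(17, 7, 5)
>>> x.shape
(5, 17, 5)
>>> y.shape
(17, 7, 5)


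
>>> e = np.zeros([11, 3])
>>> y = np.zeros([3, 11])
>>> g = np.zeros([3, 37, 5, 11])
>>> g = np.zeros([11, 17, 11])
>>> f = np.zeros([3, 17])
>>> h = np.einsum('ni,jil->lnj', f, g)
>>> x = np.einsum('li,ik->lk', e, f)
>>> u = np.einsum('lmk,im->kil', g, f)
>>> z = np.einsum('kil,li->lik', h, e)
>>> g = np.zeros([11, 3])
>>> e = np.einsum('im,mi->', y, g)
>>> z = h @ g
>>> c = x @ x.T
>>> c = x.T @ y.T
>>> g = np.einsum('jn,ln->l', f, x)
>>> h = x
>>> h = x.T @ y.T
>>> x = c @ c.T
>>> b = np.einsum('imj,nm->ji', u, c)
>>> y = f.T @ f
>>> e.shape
()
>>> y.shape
(17, 17)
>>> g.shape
(11,)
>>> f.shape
(3, 17)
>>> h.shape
(17, 3)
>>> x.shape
(17, 17)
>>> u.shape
(11, 3, 11)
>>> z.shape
(11, 3, 3)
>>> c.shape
(17, 3)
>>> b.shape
(11, 11)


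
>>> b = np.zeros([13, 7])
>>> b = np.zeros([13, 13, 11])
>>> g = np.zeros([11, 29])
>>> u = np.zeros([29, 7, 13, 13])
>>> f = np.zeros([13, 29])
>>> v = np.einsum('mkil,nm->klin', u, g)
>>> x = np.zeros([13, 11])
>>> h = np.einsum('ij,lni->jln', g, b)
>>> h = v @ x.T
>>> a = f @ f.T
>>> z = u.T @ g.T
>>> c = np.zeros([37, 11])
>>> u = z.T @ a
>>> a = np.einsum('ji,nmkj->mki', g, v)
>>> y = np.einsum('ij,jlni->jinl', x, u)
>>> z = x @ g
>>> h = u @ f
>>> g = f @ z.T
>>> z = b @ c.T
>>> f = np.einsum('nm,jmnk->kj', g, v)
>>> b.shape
(13, 13, 11)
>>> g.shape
(13, 13)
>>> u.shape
(11, 7, 13, 13)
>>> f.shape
(11, 7)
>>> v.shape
(7, 13, 13, 11)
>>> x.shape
(13, 11)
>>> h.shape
(11, 7, 13, 29)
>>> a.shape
(13, 13, 29)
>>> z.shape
(13, 13, 37)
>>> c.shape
(37, 11)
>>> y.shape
(11, 13, 13, 7)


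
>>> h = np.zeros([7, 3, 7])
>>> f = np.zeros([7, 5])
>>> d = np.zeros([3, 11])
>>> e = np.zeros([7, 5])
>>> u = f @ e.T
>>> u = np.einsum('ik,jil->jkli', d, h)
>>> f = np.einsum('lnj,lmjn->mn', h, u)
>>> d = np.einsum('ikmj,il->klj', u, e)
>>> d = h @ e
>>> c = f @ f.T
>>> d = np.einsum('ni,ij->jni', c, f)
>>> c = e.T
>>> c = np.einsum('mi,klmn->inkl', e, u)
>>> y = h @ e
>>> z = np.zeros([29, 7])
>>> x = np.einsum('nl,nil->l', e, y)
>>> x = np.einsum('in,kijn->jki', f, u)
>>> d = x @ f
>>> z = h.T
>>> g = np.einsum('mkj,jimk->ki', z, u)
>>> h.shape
(7, 3, 7)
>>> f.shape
(11, 3)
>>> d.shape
(7, 7, 3)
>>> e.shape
(7, 5)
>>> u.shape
(7, 11, 7, 3)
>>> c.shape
(5, 3, 7, 11)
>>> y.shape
(7, 3, 5)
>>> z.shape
(7, 3, 7)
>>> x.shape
(7, 7, 11)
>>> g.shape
(3, 11)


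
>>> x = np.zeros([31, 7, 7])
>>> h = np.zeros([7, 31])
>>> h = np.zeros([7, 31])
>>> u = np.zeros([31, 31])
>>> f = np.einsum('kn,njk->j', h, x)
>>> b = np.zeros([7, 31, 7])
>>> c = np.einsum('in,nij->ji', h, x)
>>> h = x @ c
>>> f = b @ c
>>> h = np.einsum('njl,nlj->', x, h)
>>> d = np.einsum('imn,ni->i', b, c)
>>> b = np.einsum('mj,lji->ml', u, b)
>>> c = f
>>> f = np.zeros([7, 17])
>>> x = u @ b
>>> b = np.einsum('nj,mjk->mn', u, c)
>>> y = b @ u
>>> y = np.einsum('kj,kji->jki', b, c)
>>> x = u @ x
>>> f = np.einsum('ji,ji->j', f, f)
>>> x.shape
(31, 7)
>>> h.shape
()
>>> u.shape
(31, 31)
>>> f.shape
(7,)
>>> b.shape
(7, 31)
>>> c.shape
(7, 31, 7)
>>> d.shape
(7,)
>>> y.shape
(31, 7, 7)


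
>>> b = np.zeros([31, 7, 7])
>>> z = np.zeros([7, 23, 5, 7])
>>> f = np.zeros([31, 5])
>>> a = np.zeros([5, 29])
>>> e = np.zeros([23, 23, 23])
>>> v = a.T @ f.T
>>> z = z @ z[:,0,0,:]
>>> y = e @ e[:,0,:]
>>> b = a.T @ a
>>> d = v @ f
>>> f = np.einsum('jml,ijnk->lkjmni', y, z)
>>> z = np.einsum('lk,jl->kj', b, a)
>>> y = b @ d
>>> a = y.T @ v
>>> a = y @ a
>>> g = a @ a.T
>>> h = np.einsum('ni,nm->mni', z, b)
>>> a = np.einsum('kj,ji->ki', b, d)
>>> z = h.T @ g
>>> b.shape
(29, 29)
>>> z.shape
(5, 29, 29)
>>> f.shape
(23, 7, 23, 23, 5, 7)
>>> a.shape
(29, 5)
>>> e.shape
(23, 23, 23)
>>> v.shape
(29, 31)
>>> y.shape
(29, 5)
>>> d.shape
(29, 5)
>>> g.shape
(29, 29)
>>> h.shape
(29, 29, 5)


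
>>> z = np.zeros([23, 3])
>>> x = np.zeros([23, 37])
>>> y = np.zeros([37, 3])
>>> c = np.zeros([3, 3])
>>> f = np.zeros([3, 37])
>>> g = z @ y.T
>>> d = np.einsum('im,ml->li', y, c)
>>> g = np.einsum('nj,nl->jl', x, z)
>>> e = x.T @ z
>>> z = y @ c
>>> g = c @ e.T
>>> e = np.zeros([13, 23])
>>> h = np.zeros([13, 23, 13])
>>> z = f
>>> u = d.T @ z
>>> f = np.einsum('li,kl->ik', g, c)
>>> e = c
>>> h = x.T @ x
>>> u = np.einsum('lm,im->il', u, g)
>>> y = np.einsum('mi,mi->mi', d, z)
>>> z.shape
(3, 37)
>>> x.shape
(23, 37)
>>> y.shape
(3, 37)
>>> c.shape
(3, 3)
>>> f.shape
(37, 3)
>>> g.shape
(3, 37)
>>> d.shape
(3, 37)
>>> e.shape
(3, 3)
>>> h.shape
(37, 37)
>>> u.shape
(3, 37)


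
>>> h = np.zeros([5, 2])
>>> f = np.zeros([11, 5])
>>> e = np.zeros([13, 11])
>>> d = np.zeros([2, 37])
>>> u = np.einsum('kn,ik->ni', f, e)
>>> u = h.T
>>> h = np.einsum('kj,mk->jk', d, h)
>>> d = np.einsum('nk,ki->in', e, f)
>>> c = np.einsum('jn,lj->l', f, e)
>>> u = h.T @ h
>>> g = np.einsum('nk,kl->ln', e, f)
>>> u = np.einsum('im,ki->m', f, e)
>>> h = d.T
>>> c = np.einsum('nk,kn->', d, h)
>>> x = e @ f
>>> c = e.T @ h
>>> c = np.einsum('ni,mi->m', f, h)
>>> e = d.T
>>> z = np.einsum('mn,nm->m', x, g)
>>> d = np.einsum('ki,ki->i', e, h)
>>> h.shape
(13, 5)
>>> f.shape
(11, 5)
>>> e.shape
(13, 5)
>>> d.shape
(5,)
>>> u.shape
(5,)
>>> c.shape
(13,)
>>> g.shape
(5, 13)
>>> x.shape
(13, 5)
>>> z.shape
(13,)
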